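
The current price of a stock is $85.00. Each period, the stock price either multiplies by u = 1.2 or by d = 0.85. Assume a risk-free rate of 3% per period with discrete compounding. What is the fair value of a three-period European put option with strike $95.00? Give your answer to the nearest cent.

$11.58

Risk-neutral probability p = (1 + 0.03 − 0.85)/(1.2 − 0.85) = 0.1800/0.3500 = 0.5143
Terminal stock prices: S_uuu = 146.9, S_uud = 104, S_udd = 73.69, S_ddd = 52.2
Terminal payoffs (K − S): max(-51.88, 0) = 0, max(-9.04, 0) = 0, max(21.31, 0) = 21.31, max(42.8, 0) = 42.8
Node uu (S = 122.4): V_uu = 1/1.03·[0.5143·0.0000 + 0.4857·0.0000] = 0.0000
Node ud (S = 86.7): V_ud = 1/1.03·[0.5143·0.0000 + 0.4857·21.3050] = 10.0467
Node dd (S = 61.41): V_dd = 1/1.03·[0.5143·21.3050 + 0.4857·42.7994] = 30.8205
Node u (S = 102): V_u = 1/1.03·[0.5143·0.0000 + 0.4857·10.0467] = 4.7377
Node d (S = 72.25): V_d = 1/1.03·[0.5143·10.0467 + 0.4857·30.8205] = 19.5503
Node 0 (S = 85): V_0 = 1/1.03·[0.5143·4.7377 + 0.4857·19.5503] = 11.5849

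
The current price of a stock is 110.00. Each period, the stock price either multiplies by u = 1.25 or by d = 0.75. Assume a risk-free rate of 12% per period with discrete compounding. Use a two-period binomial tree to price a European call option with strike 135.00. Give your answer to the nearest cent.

16.10

Risk-neutral probability p = (1 + 0.12 − 0.75)/(1.25 − 0.75) = 0.3700/0.5000 = 0.7400
Terminal stock prices: S_uu = 171.9, S_ud = 103.1, S_dd = 61.88
Terminal payoffs (S − K): max(36.88, 0) = 36.88, max(-31.88, 0) = 0, max(-73.12, 0) = 0
Node u (S = 137.5): V_u = 1/1.12·[0.7400·36.8750 + 0.2600·0.0000] = 24.3638
Node d (S = 82.5): V_d = 1/1.12·[0.7400·0.0000 + 0.2600·0.0000] = 0.0000
Node 0 (S = 110): V_0 = 1/1.12·[0.7400·24.3638 + 0.2600·0.0000] = 16.0975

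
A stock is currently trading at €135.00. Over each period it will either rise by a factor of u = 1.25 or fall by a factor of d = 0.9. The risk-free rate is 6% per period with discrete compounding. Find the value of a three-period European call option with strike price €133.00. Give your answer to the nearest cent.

Risk-neutral probability p = (1 + 0.06 − 0.9)/(1.25 − 0.9) = 0.1600/0.3500 = 0.4571
Terminal stock prices: S_uuu = 263.7, S_uud = 189.8, S_udd = 136.7, S_ddd = 98.42
Terminal payoffs (S − K): max(130.7, 0) = 130.7, max(56.84, 0) = 56.84, max(3.688, 0) = 3.688, max(-34.58, 0) = 0
Node uu (S = 210.9): V_uu = 1/1.06·[0.4571·130.6719 + 0.5429·56.8438] = 85.4658
Node ud (S = 151.9): V_ud = 1/1.06·[0.4571·56.8438 + 0.5429·3.6875] = 26.4033
Node dd (S = 109.4): V_dd = 1/1.06·[0.4571·3.6875 + 0.5429·0.0000] = 1.5903
Node u (S = 168.8): V_u = 1/1.06·[0.4571·85.4658 + 0.5429·26.4033] = 50.3805
Node d (S = 121.5): V_d = 1/1.06·[0.4571·26.4033 + 0.5429·1.5903] = 12.2013
Node 0 (S = 135): V_0 = 1/1.06·[0.4571·50.3805 + 0.5429·12.2013] = 27.9761

€27.98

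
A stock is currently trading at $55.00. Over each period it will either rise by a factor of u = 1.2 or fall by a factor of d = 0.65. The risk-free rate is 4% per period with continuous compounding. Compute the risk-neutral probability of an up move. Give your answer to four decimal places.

Risk-neutral probability p = (e^0.04 − 0.65)/(1.2 − 0.65) = 0.3908/0.5500 = 0.7106

p = 0.7106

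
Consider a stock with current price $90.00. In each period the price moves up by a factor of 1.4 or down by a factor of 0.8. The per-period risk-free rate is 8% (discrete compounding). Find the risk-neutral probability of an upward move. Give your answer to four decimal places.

p = 0.4667

Risk-neutral probability p = (1 + 0.08 − 0.8)/(1.4 − 0.8) = 0.2800/0.6000 = 0.4667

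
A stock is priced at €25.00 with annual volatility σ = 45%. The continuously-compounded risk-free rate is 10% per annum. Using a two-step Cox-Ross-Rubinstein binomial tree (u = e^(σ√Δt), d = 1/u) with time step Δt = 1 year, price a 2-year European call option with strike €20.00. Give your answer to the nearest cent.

€10.62

CRR parameters: u = e^(σ√Δt) = e^(0.45·√1) = 1.5683, d = 1/u = 0.6376
Per-period rate: rΔt = 0.1·1 = 0.1, so R = e^0.1 = 1.1052
Risk-neutral probability p = (e^0.1 − 0.6376)/(1.5683 − 0.6376) = 0.4675/0.9307 = 0.5024
Terminal stock prices: S_uu = 61.49, S_ud = 25, S_dd = 10.16
Terminal payoffs (S − K): max(41.49, 0) = 41.49, max(5, 0) = 5, max(-9.836, 0) = 0
Node u (S = 39.21): V_u = e^(−0.1)·[0.5024·41.4901 + 0.4976·5.0000] = 21.1111
Node d (S = 15.94): V_d = e^(−0.1)·[0.5024·5.0000 + 0.4976·0.0000] = 2.2728
Node 0 (S = 25): V_0 = e^(−0.1)·[0.5024·21.1111 + 0.4976·2.2728] = 10.6196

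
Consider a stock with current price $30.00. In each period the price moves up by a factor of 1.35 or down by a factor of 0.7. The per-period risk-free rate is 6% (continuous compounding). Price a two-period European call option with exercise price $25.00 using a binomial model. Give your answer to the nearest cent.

$9.62

Risk-neutral probability p = (e^0.06 − 0.7)/(1.35 − 0.7) = 0.3618/0.6500 = 0.5567
Terminal stock prices: S_uu = 54.68, S_ud = 28.35, S_dd = 14.7
Terminal payoffs (S − K): max(29.68, 0) = 29.68, max(3.35, 0) = 3.35, max(-10.3, 0) = 0
Node u (S = 40.5): V_u = e^(−0.06)·[0.5567·29.6750 + 0.4433·3.3500] = 16.9559
Node d (S = 21): V_d = e^(−0.06)·[0.5567·3.3500 + 0.4433·0.0000] = 1.7562
Node 0 (S = 30): V_0 = e^(−0.06)·[0.5567·16.9559 + 0.4433·1.7562] = 9.6224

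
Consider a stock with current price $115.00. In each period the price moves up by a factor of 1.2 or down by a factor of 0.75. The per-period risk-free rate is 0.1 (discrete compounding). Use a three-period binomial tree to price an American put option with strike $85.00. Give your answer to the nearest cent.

Risk-neutral probability p = (1 + 0.1 − 0.75)/(1.2 − 0.75) = 0.3500/0.4500 = 0.7778
Terminal stock prices: S_uuu = 198.7, S_uud = 124.2, S_udd = 77.62, S_ddd = 48.52
Terminal payoffs (K − S): max(-113.7, 0) = 0, max(-39.2, 0) = 0, max(7.375, 0) = 7.375, max(36.48, 0) = 36.48
Node uu (S = 165.6): continuation = 1/1.1·[0.7778·0.0000 + 0.2222·0.0000] = 0.0000; exercise value = 0.0000 ≤ continuation, so V_uu = 0.0000
Node ud (S = 103.5): continuation = 1/1.1·[0.7778·0.0000 + 0.2222·7.3750] = 1.4899; exercise value = 0.0000 ≤ continuation, so V_ud = 1.4899
Node dd (S = 64.69): continuation = 1/1.1·[0.7778·7.3750 + 0.2222·36.4844] = 12.5852; exercise value = 20.3125 > continuation, so V_dd = 20.3125 (exercise)
Node u (S = 138): continuation = 1/1.1·[0.7778·0.0000 + 0.2222·1.4899] = 0.3010; exercise value = 0.0000 ≤ continuation, so V_u = 0.3010
Node d (S = 86.25): continuation = 1/1.1·[0.7778·1.4899 + 0.2222·20.3125] = 5.1570; exercise value = 0.0000 ≤ continuation, so V_d = 5.1570
Node 0 (S = 115): continuation = 1/1.1·[0.7778·0.3010 + 0.2222·5.1570] = 1.2546; exercise value = 0.0000 ≤ continuation, so V_0 = 1.2546

$1.25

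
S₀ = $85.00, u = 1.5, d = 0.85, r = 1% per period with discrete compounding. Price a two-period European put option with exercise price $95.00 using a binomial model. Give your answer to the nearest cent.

$18.71

Risk-neutral probability p = (1 + 0.01 − 0.85)/(1.5 − 0.85) = 0.1600/0.6500 = 0.2462
Terminal stock prices: S_uu = 191.2, S_ud = 108.4, S_dd = 61.41
Terminal payoffs (K − S): max(-96.25, 0) = 0, max(-13.38, 0) = 0, max(33.59, 0) = 33.59
Node u (S = 127.5): V_u = 1/1.01·[0.2462·0.0000 + 0.7538·0.0000] = 0.0000
Node d (S = 72.25): V_d = 1/1.01·[0.2462·0.0000 + 0.7538·33.5875] = 25.0691
Node 0 (S = 85): V_0 = 1/1.01·[0.2462·0.0000 + 0.7538·25.0691] = 18.7111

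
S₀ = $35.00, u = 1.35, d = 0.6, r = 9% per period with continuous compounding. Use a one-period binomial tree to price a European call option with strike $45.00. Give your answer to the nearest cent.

$1.35

Risk-neutral probability p = (e^0.09 − 0.6)/(1.35 − 0.6) = 0.4942/0.7500 = 0.6589
Terminal stock prices: S_u = 47.25, S_d = 21
Terminal payoffs (S − K): max(2.25, 0) = 2.25, max(-24, 0) = 0
Node 0 (S = 35): V_0 = e^(−0.09)·[0.6589·2.2500 + 0.3411·0.0000] = 1.3549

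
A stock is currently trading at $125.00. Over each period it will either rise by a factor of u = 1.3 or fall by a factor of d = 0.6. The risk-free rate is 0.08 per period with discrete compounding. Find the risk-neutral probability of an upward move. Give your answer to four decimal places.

Risk-neutral probability p = (1 + 0.08 − 0.6)/(1.3 − 0.6) = 0.4800/0.7000 = 0.6857

p = 0.6857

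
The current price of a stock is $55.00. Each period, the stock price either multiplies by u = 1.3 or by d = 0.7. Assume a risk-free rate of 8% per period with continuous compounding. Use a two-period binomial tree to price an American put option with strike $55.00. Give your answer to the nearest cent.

$6.47

Risk-neutral probability p = (e^0.08 − 0.7)/(1.3 − 0.7) = 0.3833/0.6000 = 0.6388
Terminal stock prices: S_uu = 92.95, S_ud = 50.05, S_dd = 26.95
Terminal payoffs (K − S): max(-37.95, 0) = 0, max(4.95, 0) = 4.95, max(28.05, 0) = 28.05
Node u (S = 71.5): continuation = e^(−0.08)·[0.6388·0.0000 + 0.3612·4.9500] = 1.6504; exercise value = 0.0000 ≤ continuation, so V_u = 1.6504
Node d (S = 38.5): continuation = e^(−0.08)·[0.6388·4.9500 + 0.3612·28.0500] = 12.2714; exercise value = 16.5000 > continuation, so V_d = 16.5000 (exercise)
Node 0 (S = 55): continuation = e^(−0.08)·[0.6388·1.6504 + 0.3612·16.5000] = 6.4747; exercise value = 0.0000 ≤ continuation, so V_0 = 6.4747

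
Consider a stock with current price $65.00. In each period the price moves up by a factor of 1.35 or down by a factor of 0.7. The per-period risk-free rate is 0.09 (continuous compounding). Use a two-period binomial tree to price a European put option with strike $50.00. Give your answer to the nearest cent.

Risk-neutral probability p = (e^0.09 − 0.7)/(1.35 − 0.7) = 0.3942/0.6500 = 0.6064
Terminal stock prices: S_uu = 118.5, S_ud = 61.42, S_dd = 31.85
Terminal payoffs (K − S): max(-68.46, 0) = 0, max(-11.42, 0) = 0, max(18.15, 0) = 18.15
Node u (S = 87.75): V_u = e^(−0.09)·[0.6064·0.0000 + 0.3936·0.0000] = 0.0000
Node d (S = 45.5): V_d = e^(−0.09)·[0.6064·0.0000 + 0.3936·18.1500] = 6.5286
Node 0 (S = 65): V_0 = e^(−0.09)·[0.6064·0.0000 + 0.3936·6.5286] = 2.3484

$2.35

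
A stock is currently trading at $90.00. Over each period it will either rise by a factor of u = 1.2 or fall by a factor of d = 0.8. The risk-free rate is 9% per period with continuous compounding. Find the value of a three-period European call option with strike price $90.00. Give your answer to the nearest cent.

Risk-neutral probability p = (e^0.09 − 0.8)/(1.2 − 0.8) = 0.2942/0.4000 = 0.7354
Terminal stock prices: S_uuu = 155.5, S_uud = 103.7, S_udd = 69.12, S_ddd = 46.08
Terminal payoffs (S − K): max(65.52, 0) = 65.52, max(13.68, 0) = 13.68, max(-20.88, 0) = 0, max(-43.92, 0) = 0
Node uu (S = 129.6): V_uu = e^(−0.09)·[0.7354·65.5200 + 0.2646·13.6800] = 47.3462
Node ud (S = 86.4): V_ud = e^(−0.09)·[0.7354·13.6800 + 0.2646·0.0000] = 9.1948
Node dd (S = 57.6): V_dd = e^(−0.09)·[0.7354·0.0000 + 0.2646·0.0000] = 0.0000
Node u (S = 108): V_u = e^(−0.09)·[0.7354·47.3462 + 0.2646·9.1948] = 34.0464
Node d (S = 72): V_d = e^(−0.09)·[0.7354·9.1948 + 0.2646·0.0000] = 6.1802
Node 0 (S = 90): V_0 = e^(−0.09)·[0.7354·34.0464 + 0.2646·6.1802] = 24.3782

$24.38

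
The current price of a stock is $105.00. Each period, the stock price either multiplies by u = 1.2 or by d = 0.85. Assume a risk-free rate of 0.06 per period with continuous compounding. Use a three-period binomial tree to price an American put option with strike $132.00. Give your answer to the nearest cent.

Risk-neutral probability p = (e^0.06 − 0.85)/(1.2 − 0.85) = 0.2118/0.3500 = 0.6052
Terminal stock prices: S_uuu = 181.4, S_uud = 128.5, S_udd = 91.03, S_ddd = 64.48
Terminal payoffs (K − S): max(-49.44, 0) = 0, max(3.48, 0) = 3.48, max(40.97, 0) = 40.97, max(67.52, 0) = 67.52
Node uu (S = 151.2): continuation = e^(−0.06)·[0.6052·0.0000 + 0.3948·3.4800] = 1.2937; exercise value = 0.0000 ≤ continuation, so V_uu = 1.2937
Node ud (S = 107.1): continuation = e^(−0.06)·[0.6052·3.4800 + 0.3948·40.9650] = 17.2129; exercise value = 24.9000 > continuation, so V_ud = 24.9000 (exercise)
Node dd (S = 75.86): continuation = e^(−0.06)·[0.6052·40.9650 + 0.3948·67.5169] = 48.4504; exercise value = 56.1375 > continuation, so V_dd = 56.1375 (exercise)
Node u (S = 126): continuation = e^(−0.06)·[0.6052·1.2937 + 0.3948·24.9000] = 9.9944; exercise value = 6.0000 ≤ continuation, so V_u = 9.9944
Node d (S = 89.25): continuation = e^(−0.06)·[0.6052·24.9000 + 0.3948·56.1375] = 35.0629; exercise value = 42.7500 > continuation, so V_d = 42.7500 (exercise)
Node 0 (S = 105): continuation = e^(−0.06)·[0.6052·9.9944 + 0.3948·42.7500] = 21.5897; exercise value = 27.0000 > continuation, so V_0 = 27.0000 (exercise)

$27.00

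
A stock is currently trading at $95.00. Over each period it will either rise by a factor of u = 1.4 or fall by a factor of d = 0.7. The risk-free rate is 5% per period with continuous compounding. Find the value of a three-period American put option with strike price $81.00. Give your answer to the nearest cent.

Risk-neutral probability p = (e^0.05 − 0.7)/(1.4 − 0.7) = 0.3513/0.7000 = 0.5018
Terminal stock prices: S_uuu = 260.7, S_uud = 130.3, S_udd = 65.17, S_ddd = 32.58
Terminal payoffs (K − S): max(-179.7, 0) = 0, max(-49.34, 0) = 0, max(15.83, 0) = 15.83, max(48.42, 0) = 48.42
Node uu (S = 186.2): continuation = e^(−0.05)·[0.5018·0.0000 + 0.4982·0.0000] = 0.0000; exercise value = 0.0000 ≤ continuation, so V_uu = 0.0000
Node ud (S = 93.1): continuation = e^(−0.05)·[0.5018·0.0000 + 0.4982·15.8300] = 7.5016; exercise value = 0.0000 ≤ continuation, so V_ud = 7.5016
Node dd (S = 46.55): continuation = e^(−0.05)·[0.5018·15.8300 + 0.4982·48.4150] = 30.4996; exercise value = 34.4500 > continuation, so V_dd = 34.4500 (exercise)
Node u (S = 133): continuation = e^(−0.05)·[0.5018·0.0000 + 0.4982·7.5016] = 3.5549; exercise value = 0.0000 ≤ continuation, so V_u = 3.5549
Node d (S = 66.5): continuation = e^(−0.05)·[0.5018·7.5016 + 0.4982·34.4500] = 19.9063; exercise value = 14.5000 ≤ continuation, so V_d = 19.9063
Node 0 (S = 95): continuation = e^(−0.05)·[0.5018·3.5549 + 0.4982·19.9063] = 11.1302; exercise value = 0.0000 ≤ continuation, so V_0 = 11.1302

$11.13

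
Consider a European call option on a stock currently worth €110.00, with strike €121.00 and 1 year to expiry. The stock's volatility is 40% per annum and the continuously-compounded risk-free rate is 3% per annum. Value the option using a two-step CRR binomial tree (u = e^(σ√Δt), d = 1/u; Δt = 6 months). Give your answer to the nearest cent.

€14.67

CRR parameters: u = e^(σ√Δt) = e^(0.4·√0.5) = 1.3269, d = 1/u = 0.7536
Per-period rate: rΔt = 0.03·0.5 = 0.015, so R = e^0.015 = 1.0151
Risk-neutral probability p = (e^0.015 − 0.7536)/(1.3269 − 0.7536) = 0.2615/0.5733 = 0.4561
Terminal stock prices: S_uu = 193.7, S_ud = 110, S_dd = 62.48
Terminal payoffs (S − K): max(72.67, 0) = 72.67, max(-11, 0) = 0, max(-58.52, 0) = 0
Node u (S = 146): V_u = e^(−0.015)·[0.4561·72.6720 + 0.5439·0.0000] = 32.6537
Node d (S = 82.9): V_d = e^(−0.015)·[0.4561·0.0000 + 0.5439·0.0000] = 0.0000
Node 0 (S = 110): V_0 = e^(−0.015)·[0.4561·32.6537 + 0.5439·0.0000] = 14.6723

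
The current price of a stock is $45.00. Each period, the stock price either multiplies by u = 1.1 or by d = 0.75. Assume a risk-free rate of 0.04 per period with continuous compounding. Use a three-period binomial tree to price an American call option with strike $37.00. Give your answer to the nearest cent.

$12.84

Risk-neutral probability p = (e^0.04 − 0.75)/(1.1 − 0.75) = 0.2908/0.3500 = 0.8309
Terminal stock prices: S_uuu = 59.9, S_uud = 40.84, S_udd = 27.84, S_ddd = 18.98
Terminal payoffs (S − K): max(22.9, 0) = 22.9, max(3.838, 0) = 3.838, max(-9.156, 0) = 0, max(-18.02, 0) = 0
Node uu (S = 54.45): continuation = e^(−0.04)·[0.8309·22.8950 + 0.1691·3.8375] = 18.9008; exercise value = 17.4500 ≤ continuation, so V_uu = 18.9008
Node ud (S = 37.13): continuation = e^(−0.04)·[0.8309·3.8375 + 0.1691·0.0000] = 3.0635; exercise value = 0.1250 ≤ continuation, so V_ud = 3.0635
Node dd (S = 25.31): continuation = e^(−0.04)·[0.8309·0.0000 + 0.1691·0.0000] = 0.0000; exercise value = 0.0000 ≤ continuation, so V_dd = 0.0000
Node u (S = 49.5): continuation = e^(−0.04)·[0.8309·18.9008 + 0.1691·3.0635] = 15.5864; exercise value = 12.5000 ≤ continuation, so V_u = 15.5864
Node d (S = 33.75): continuation = e^(−0.04)·[0.8309·3.0635 + 0.1691·0.0000] = 2.4456; exercise value = 0.0000 ≤ continuation, so V_d = 2.4456
Node 0 (S = 45): continuation = e^(−0.04)·[0.8309·15.5864 + 0.1691·2.4456] = 12.8401; exercise value = 8.0000 ≤ continuation, so V_0 = 12.8401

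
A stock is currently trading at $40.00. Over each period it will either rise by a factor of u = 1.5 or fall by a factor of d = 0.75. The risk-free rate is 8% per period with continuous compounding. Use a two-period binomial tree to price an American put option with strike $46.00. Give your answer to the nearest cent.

$8.42

Risk-neutral probability p = (e^0.08 − 0.75)/(1.5 − 0.75) = 0.3333/0.7500 = 0.4444
Terminal stock prices: S_uu = 90, S_ud = 45, S_dd = 22.5
Terminal payoffs (K − S): max(-44, 0) = 0, max(1, 0) = 1, max(23.5, 0) = 23.5
Node u (S = 60): continuation = e^(−0.08)·[0.4444·0.0000 + 0.5556·1.0000] = 0.5129; exercise value = 0.0000 ≤ continuation, so V_u = 0.5129
Node d (S = 30): continuation = e^(−0.08)·[0.4444·1.0000 + 0.5556·23.5000] = 12.4634; exercise value = 16.0000 > continuation, so V_d = 16.0000 (exercise)
Node 0 (S = 40): continuation = e^(−0.08)·[0.4444·0.5129 + 0.5556·16.0000] = 8.4168; exercise value = 6.0000 ≤ continuation, so V_0 = 8.4168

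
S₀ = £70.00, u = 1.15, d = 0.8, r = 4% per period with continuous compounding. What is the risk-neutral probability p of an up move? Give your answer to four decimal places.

Risk-neutral probability p = (e^0.04 − 0.8)/(1.15 − 0.8) = 0.2408/0.3500 = 0.6880

p = 0.6880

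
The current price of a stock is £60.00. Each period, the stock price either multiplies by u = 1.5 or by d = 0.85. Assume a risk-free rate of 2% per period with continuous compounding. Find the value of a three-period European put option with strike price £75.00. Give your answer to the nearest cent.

Risk-neutral probability p = (e^0.02 − 0.85)/(1.5 − 0.85) = 0.1702/0.6500 = 0.2618
Terminal stock prices: S_uuu = 202.5, S_uud = 114.8, S_udd = 65.02, S_ddd = 36.85
Terminal payoffs (K − S): max(-127.5, 0) = 0, max(-39.75, 0) = 0, max(9.975, 0) = 9.975, max(38.15, 0) = 38.15
Node uu (S = 135): V_uu = e^(−0.02)·[0.2618·0.0000 + 0.7382·0.0000] = 0.0000
Node ud (S = 76.5): V_ud = e^(−0.02)·[0.2618·0.0000 + 0.7382·9.9750] = 7.2173
Node dd (S = 43.35): V_dd = e^(−0.02)·[0.2618·9.9750 + 0.7382·38.1525] = 30.1649
Node u (S = 90): V_u = e^(−0.02)·[0.2618·0.0000 + 0.7382·7.2173] = 5.2219
Node d (S = 51): V_d = e^(−0.02)·[0.2618·7.2173 + 0.7382·30.1649] = 23.6778
Node 0 (S = 60): V_0 = e^(−0.02)·[0.2618·5.2219 + 0.7382·23.6778] = 18.4720

£18.47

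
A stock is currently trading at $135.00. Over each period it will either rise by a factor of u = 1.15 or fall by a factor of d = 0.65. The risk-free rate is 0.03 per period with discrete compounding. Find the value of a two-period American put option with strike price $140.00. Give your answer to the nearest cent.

Risk-neutral probability p = (1 + 0.03 − 0.65)/(1.15 − 0.65) = 0.3800/0.5000 = 0.7600
Terminal stock prices: S_uu = 178.5, S_ud = 100.9, S_dd = 57.04
Terminal payoffs (K − S): max(-38.54, 0) = 0, max(39.09, 0) = 39.09, max(82.96, 0) = 82.96
Node u (S = 155.2): continuation = 1/1.03·[0.7600·0.0000 + 0.2400·39.0875] = 9.1078; exercise value = 0.0000 ≤ continuation, so V_u = 9.1078
Node d (S = 87.75): continuation = 1/1.03·[0.7600·39.0875 + 0.2400·82.9625] = 48.1723; exercise value = 52.2500 > continuation, so V_d = 52.2500 (exercise)
Node 0 (S = 135): continuation = 1/1.03·[0.7600·9.1078 + 0.2400·52.2500] = 18.8951; exercise value = 5.0000 ≤ continuation, so V_0 = 18.8951

$18.90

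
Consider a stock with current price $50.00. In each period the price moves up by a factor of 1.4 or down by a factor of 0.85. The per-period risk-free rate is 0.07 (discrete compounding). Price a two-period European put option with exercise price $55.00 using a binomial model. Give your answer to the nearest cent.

Risk-neutral probability p = (1 + 0.07 − 0.85)/(1.4 − 0.85) = 0.2200/0.5500 = 0.4000
Terminal stock prices: S_uu = 98, S_ud = 59.5, S_dd = 36.12
Terminal payoffs (K − S): max(-43, 0) = 0, max(-4.5, 0) = 0, max(18.88, 0) = 18.88
Node u (S = 70): V_u = 1/1.07·[0.4000·0.0000 + 0.6000·0.0000] = 0.0000
Node d (S = 42.5): V_d = 1/1.07·[0.4000·0.0000 + 0.6000·18.8750] = 10.5841
Node 0 (S = 50): V_0 = 1/1.07·[0.4000·0.0000 + 0.6000·10.5841] = 5.9350

$5.94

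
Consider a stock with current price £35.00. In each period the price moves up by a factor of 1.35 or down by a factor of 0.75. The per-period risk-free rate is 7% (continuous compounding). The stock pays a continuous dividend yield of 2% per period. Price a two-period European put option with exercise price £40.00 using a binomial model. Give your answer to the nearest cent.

Per-period risk-free factor R = e^0.07 = 1.0725; dividend-adjusted growth = e^(0.07−0.02) = 1.0513.
Risk-neutral probability p = (1.0513 − 0.75)/(1.35 − 0.75) = 0.3013/0.6000 = 0.5021
Terminal stock prices: S_uu = 63.79, S_ud = 35.44, S_dd = 19.69
Terminal payoffs (K − S): max(-23.79, 0) = 0, max(4.562, 0) = 4.562, max(20.31, 0) = 20.31
Node u (S = 47.25): V_u = e^(−0.07)·[0.5021·0.0000 + 0.4979·4.5625] = 2.1180
Node d (S = 26.25): V_d = e^(−0.07)·[0.5021·4.5625 + 0.4979·20.3125] = 11.5655
Node 0 (S = 35): V_0 = e^(−0.07)·[0.5021·2.1180 + 0.4979·11.5655] = 6.3606

£6.36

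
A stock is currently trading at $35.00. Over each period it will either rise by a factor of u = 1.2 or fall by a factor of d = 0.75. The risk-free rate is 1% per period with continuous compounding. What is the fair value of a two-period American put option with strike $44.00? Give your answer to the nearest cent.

Risk-neutral probability p = (e^0.01 − 0.75)/(1.2 − 0.75) = 0.2601/0.4500 = 0.5779
Terminal stock prices: S_uu = 50.4, S_ud = 31.5, S_dd = 19.69
Terminal payoffs (K − S): max(-6.4, 0) = 0, max(12.5, 0) = 12.5, max(24.31, 0) = 24.31
Node u (S = 42): continuation = e^(−0.01)·[0.5779·0.0000 + 0.4221·12.5000] = 5.2239; exercise value = 2.0000 ≤ continuation, so V_u = 5.2239
Node d (S = 26.25): continuation = e^(−0.01)·[0.5779·12.5000 + 0.4221·24.3125] = 17.3122; exercise value = 17.7500 > continuation, so V_d = 17.7500 (exercise)
Node 0 (S = 35): continuation = e^(−0.01)·[0.5779·5.2239 + 0.4221·17.7500] = 10.4067; exercise value = 9.0000 ≤ continuation, so V_0 = 10.4067

$10.41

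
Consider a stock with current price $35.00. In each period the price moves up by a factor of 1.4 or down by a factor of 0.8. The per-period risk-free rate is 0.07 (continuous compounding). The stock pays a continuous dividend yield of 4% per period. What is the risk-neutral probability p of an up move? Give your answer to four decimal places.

p = 0.3841

Per-period risk-free factor R = e^0.07 = 1.0725; dividend-adjusted growth = e^(0.07−0.04) = 1.0305.
Risk-neutral probability p = (1.0305 − 0.8)/(1.4 − 0.8) = 0.2305/0.6000 = 0.3841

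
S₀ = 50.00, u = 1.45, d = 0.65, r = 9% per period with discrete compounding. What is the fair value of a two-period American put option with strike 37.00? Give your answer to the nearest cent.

2.71

Risk-neutral probability p = (1 + 0.09 − 0.65)/(1.45 − 0.65) = 0.4400/0.8000 = 0.5500
Terminal stock prices: S_uu = 105.1, S_ud = 47.12, S_dd = 21.13
Terminal payoffs (K − S): max(-68.12, 0) = 0, max(-10.12, 0) = 0, max(15.87, 0) = 15.87
Node u (S = 72.5): continuation = 1/1.09·[0.5500·0.0000 + 0.4500·0.0000] = 0.0000; exercise value = 0.0000 ≤ continuation, so V_u = 0.0000
Node d (S = 32.5): continuation = 1/1.09·[0.5500·0.0000 + 0.4500·15.8750] = 6.5539; exercise value = 4.5000 ≤ continuation, so V_d = 6.5539
Node 0 (S = 50): continuation = 1/1.09·[0.5500·0.0000 + 0.4500·6.5539] = 2.7057; exercise value = 0.0000 ≤ continuation, so V_0 = 2.7057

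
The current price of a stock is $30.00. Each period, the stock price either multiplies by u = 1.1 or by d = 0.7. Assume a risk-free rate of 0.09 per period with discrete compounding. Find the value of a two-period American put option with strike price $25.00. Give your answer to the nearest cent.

Risk-neutral probability p = (1 + 0.09 − 0.7)/(1.1 − 0.7) = 0.3900/0.4000 = 0.9750
Terminal stock prices: S_uu = 36.3, S_ud = 23.1, S_dd = 14.7
Terminal payoffs (K − S): max(-11.3, 0) = 0, max(1.9, 0) = 1.9, max(10.3, 0) = 10.3
Node u (S = 33): continuation = 1/1.09·[0.9750·0.0000 + 0.0250·1.9000] = 0.0436; exercise value = 0.0000 ≤ continuation, so V_u = 0.0436
Node d (S = 21): continuation = 1/1.09·[0.9750·1.9000 + 0.0250·10.3000] = 1.9358; exercise value = 4.0000 > continuation, so V_d = 4.0000 (exercise)
Node 0 (S = 30): continuation = 1/1.09·[0.9750·0.0436 + 0.0250·4.0000] = 0.1307; exercise value = 0.0000 ≤ continuation, so V_0 = 0.1307

$0.13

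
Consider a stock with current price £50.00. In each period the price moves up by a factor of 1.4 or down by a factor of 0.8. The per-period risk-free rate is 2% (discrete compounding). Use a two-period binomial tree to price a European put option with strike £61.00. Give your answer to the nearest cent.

£13.41

Risk-neutral probability p = (1 + 0.02 − 0.8)/(1.4 − 0.8) = 0.2200/0.6000 = 0.3667
Terminal stock prices: S_uu = 98, S_ud = 56, S_dd = 32
Terminal payoffs (K − S): max(-37, 0) = 0, max(5, 0) = 5, max(29, 0) = 29
Node u (S = 70): V_u = 1/1.02·[0.3667·0.0000 + 0.6333·5.0000] = 3.1046
Node d (S = 40): V_d = 1/1.02·[0.3667·5.0000 + 0.6333·29.0000] = 19.8039
Node 0 (S = 50): V_0 = 1/1.02·[0.3667·3.1046 + 0.6333·19.8039] = 13.4126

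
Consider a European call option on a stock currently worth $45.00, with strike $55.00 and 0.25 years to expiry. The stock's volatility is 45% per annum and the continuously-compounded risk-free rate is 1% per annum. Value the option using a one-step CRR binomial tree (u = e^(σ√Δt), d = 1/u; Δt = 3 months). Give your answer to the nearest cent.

CRR parameters: u = e^(σ√Δt) = e^(0.45·√0.25) = 1.2523, d = 1/u = 0.7985
Per-period rate: rΔt = 0.01·0.25 = 0.0025, so R = e^0.0025 = 1.0025
Risk-neutral probability p = (e^0.0025 − 0.7985)/(1.2523 − 0.7985) = 0.2040/0.4538 = 0.4495
Terminal stock prices: S_u = 56.35, S_d = 35.93
Terminal payoffs (S − K): max(1.355, 0) = 1.355, max(-19.07, 0) = 0
Node 0 (S = 45): V_0 = e^(−0.0025)·[0.4495·1.3545 + 0.5505·0.0000] = 0.6073

$0.61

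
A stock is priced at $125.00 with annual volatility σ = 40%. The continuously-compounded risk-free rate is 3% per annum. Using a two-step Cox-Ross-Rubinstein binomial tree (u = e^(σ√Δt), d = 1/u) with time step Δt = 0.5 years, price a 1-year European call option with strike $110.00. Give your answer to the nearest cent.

$29.45

CRR parameters: u = e^(σ√Δt) = e^(0.4·√0.5) = 1.3269, d = 1/u = 0.7536
Per-period rate: rΔt = 0.03·0.5 = 0.015, so R = e^0.015 = 1.0151
Risk-neutral probability p = (e^0.015 − 0.7536)/(1.3269 − 0.7536) = 0.2615/0.5733 = 0.4561
Terminal stock prices: S_uu = 220.1, S_ud = 125, S_dd = 71
Terminal payoffs (S − K): max(110.1, 0) = 110.1, max(15, 0) = 15, max(-39, 0) = 0
Node u (S = 165.9): V_u = e^(−0.015)·[0.4561·110.0818 + 0.5439·15.0000] = 57.4997
Node d (S = 94.2): V_d = e^(−0.015)·[0.4561·15.0000 + 0.5439·0.0000] = 6.7399
Node 0 (S = 125): V_0 = e^(−0.015)·[0.4561·57.4997 + 0.5439·6.7399] = 29.4475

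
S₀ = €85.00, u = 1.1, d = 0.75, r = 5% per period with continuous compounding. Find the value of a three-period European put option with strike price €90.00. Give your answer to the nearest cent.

€5.16

Risk-neutral probability p = (e^0.05 − 0.75)/(1.1 − 0.75) = 0.3013/0.3500 = 0.8608
Terminal stock prices: S_uuu = 113.1, S_uud = 77.14, S_udd = 52.59, S_ddd = 35.86
Terminal payoffs (K − S): max(-23.14, 0) = 0, max(12.86, 0) = 12.86, max(37.41, 0) = 37.41, max(54.14, 0) = 54.14
Node uu (S = 102.9): V_uu = e^(−0.05)·[0.8608·0.0000 + 0.1392·12.8625] = 1.7034
Node ud (S = 70.13): V_ud = e^(−0.05)·[0.8608·12.8625 + 0.1392·37.4062] = 15.4856
Node dd (S = 47.81): V_dd = e^(−0.05)·[0.8608·37.4062 + 0.1392·54.1406] = 37.7981
Node u (S = 93.5): V_u = e^(−0.05)·[0.8608·1.7034 + 0.1392·15.4856] = 3.4456
Node d (S = 63.75): V_d = e^(−0.05)·[0.8608·15.4856 + 0.1392·37.7981] = 17.6854
Node 0 (S = 85): V_0 = e^(−0.05)·[0.8608·3.4456 + 0.1392·17.6854] = 5.1634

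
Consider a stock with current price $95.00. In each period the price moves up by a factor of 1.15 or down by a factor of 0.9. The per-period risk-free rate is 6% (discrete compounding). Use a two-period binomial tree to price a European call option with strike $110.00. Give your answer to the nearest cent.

$5.70

Risk-neutral probability p = (1 + 0.06 − 0.9)/(1.15 − 0.9) = 0.1600/0.2500 = 0.6400
Terminal stock prices: S_uu = 125.6, S_ud = 98.32, S_dd = 76.95
Terminal payoffs (S − K): max(15.64, 0) = 15.64, max(-11.68, 0) = 0, max(-33.05, 0) = 0
Node u (S = 109.2): V_u = 1/1.06·[0.6400·15.6375 + 0.3600·0.0000] = 9.4415
Node d (S = 85.5): V_d = 1/1.06·[0.6400·0.0000 + 0.3600·0.0000] = 0.0000
Node 0 (S = 95): V_0 = 1/1.06·[0.6400·9.4415 + 0.3600·0.0000] = 5.7005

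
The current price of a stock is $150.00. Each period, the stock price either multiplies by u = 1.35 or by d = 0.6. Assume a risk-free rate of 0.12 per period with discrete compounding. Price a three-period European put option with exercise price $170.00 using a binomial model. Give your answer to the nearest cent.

$18.23

Risk-neutral probability p = (1 + 0.12 − 0.6)/(1.35 − 0.6) = 0.5200/0.7500 = 0.6933
Terminal stock prices: S_uuu = 369.1, S_uud = 164, S_udd = 72.9, S_ddd = 32.4
Terminal payoffs (K − S): max(-199.1, 0) = 0, max(5.975, 0) = 5.975, max(97.1, 0) = 97.1, max(137.6, 0) = 137.6
Node uu (S = 273.4): V_uu = 1/1.12·[0.6933·0.0000 + 0.3067·5.9750] = 1.6360
Node ud (S = 121.5): V_ud = 1/1.12·[0.6933·5.9750 + 0.3067·97.1000] = 30.2857
Node dd (S = 54): V_dd = 1/1.12·[0.6933·97.1000 + 0.3067·137.6000] = 97.7857
Node u (S = 202.5): V_u = 1/1.12·[0.6933·1.6360 + 0.3067·30.2857] = 9.3053
Node d (S = 90): V_d = 1/1.12·[0.6933·30.2857 + 0.3067·97.7857] = 45.5230
Node 0 (S = 150): V_0 = 1/1.12·[0.6933·9.3053 + 0.3067·45.5230] = 18.2250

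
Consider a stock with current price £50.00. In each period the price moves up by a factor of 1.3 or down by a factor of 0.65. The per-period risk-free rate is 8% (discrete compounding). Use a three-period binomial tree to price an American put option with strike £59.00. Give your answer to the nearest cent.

Risk-neutral probability p = (1 + 0.08 − 0.65)/(1.3 − 0.65) = 0.4300/0.6500 = 0.6615
Terminal stock prices: S_uuu = 109.9, S_uud = 54.93, S_udd = 27.46, S_ddd = 13.73
Terminal payoffs (K − S): max(-50.85, 0) = 0, max(4.075, 0) = 4.075, max(31.54, 0) = 31.54, max(45.27, 0) = 45.27
Node uu (S = 84.5): continuation = 1/1.08·[0.6615·0.0000 + 0.3385·4.0750] = 1.2771; exercise value = 0.0000 ≤ continuation, so V_uu = 1.2771
Node ud (S = 42.25): continuation = 1/1.08·[0.6615·4.0750 + 0.3385·31.5375] = 12.3796; exercise value = 16.7500 > continuation, so V_ud = 16.7500 (exercise)
Node dd (S = 21.13): continuation = 1/1.08·[0.6615·31.5375 + 0.3385·45.2687] = 33.5046; exercise value = 37.8750 > continuation, so V_dd = 37.8750 (exercise)
Node u (S = 65): continuation = 1/1.08·[0.6615·1.2771 + 0.3385·16.7500] = 6.0315; exercise value = 0.0000 ≤ continuation, so V_u = 6.0315
Node d (S = 32.5): continuation = 1/1.08·[0.6615·16.7500 + 0.3385·37.8750] = 22.1296; exercise value = 26.5000 > continuation, so V_d = 26.5000 (exercise)
Node 0 (S = 50): continuation = 1/1.08·[0.6615·6.0315 + 0.3385·26.5000] = 11.9994; exercise value = 9.0000 ≤ continuation, so V_0 = 11.9994

£12.00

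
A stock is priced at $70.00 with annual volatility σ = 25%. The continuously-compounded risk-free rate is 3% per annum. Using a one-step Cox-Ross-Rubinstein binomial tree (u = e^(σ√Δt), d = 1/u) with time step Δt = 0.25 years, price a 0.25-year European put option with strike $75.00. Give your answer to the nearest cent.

$6.58

CRR parameters: u = e^(σ√Δt) = e^(0.25·√0.25) = 1.1331, d = 1/u = 0.8825
Per-period rate: rΔt = 0.03·0.25 = 0.0075, so R = e^0.0075 = 1.0075
Risk-neutral probability p = (e^0.0075 − 0.8825)/(1.1331 − 0.8825) = 0.1250/0.2507 = 0.4988
Terminal stock prices: S_u = 79.32, S_d = 61.77
Terminal payoffs (K − S): max(-4.32, 0) = 0, max(13.23, 0) = 13.23
Node 0 (S = 70): V_0 = e^(−0.0075)·[0.4988·0.0000 + 0.5012·13.2252] = 6.5786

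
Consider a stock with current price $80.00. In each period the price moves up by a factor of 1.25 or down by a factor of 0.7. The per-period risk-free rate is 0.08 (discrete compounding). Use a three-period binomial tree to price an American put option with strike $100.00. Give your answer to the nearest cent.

$20.00

Risk-neutral probability p = (1 + 0.08 − 0.7)/(1.25 − 0.7) = 0.3800/0.5500 = 0.6909
Terminal stock prices: S_uuu = 156.2, S_uud = 87.5, S_udd = 49, S_ddd = 27.44
Terminal payoffs (K − S): max(-56.25, 0) = 0, max(12.5, 0) = 12.5, max(51, 0) = 51, max(72.56, 0) = 72.56
Node uu (S = 125): continuation = 1/1.08·[0.6909·0.0000 + 0.3091·12.5000] = 3.5774; exercise value = 0.0000 ≤ continuation, so V_uu = 3.5774
Node ud (S = 70): continuation = 1/1.08·[0.6909·12.5000 + 0.3091·51.0000] = 22.5926; exercise value = 30.0000 > continuation, so V_ud = 30.0000 (exercise)
Node dd (S = 39.2): continuation = 1/1.08·[0.6909·51.0000 + 0.3091·72.5600] = 53.3926; exercise value = 60.8000 > continuation, so V_dd = 60.8000 (exercise)
Node u (S = 100): continuation = 1/1.08·[0.6909·3.5774 + 0.3091·30.0000] = 10.8745; exercise value = 0.0000 ≤ continuation, so V_u = 10.8745
Node d (S = 56): continuation = 1/1.08·[0.6909·30.0000 + 0.3091·60.8000] = 36.5926; exercise value = 44.0000 > continuation, so V_d = 44.0000 (exercise)
Node 0 (S = 80): continuation = 1/1.08·[0.6909·10.8745 + 0.3091·44.0000] = 19.5493; exercise value = 20.0000 > continuation, so V_0 = 20.0000 (exercise)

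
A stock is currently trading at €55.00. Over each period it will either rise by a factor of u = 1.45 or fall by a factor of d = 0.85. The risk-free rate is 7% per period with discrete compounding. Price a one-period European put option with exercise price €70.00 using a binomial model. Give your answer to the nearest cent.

€13.76

Risk-neutral probability p = (1 + 0.07 − 0.85)/(1.45 − 0.85) = 0.2200/0.6000 = 0.3667
Terminal stock prices: S_u = 79.75, S_d = 46.75
Terminal payoffs (K − S): max(-9.75, 0) = 0, max(23.25, 0) = 23.25
Node 0 (S = 55): V_0 = 1/1.07·[0.3667·0.0000 + 0.6333·23.2500] = 13.7617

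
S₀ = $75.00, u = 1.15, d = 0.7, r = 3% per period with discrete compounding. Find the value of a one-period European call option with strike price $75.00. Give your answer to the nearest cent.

$8.01

Risk-neutral probability p = (1 + 0.03 − 0.7)/(1.15 − 0.7) = 0.3300/0.4500 = 0.7333
Terminal stock prices: S_u = 86.25, S_d = 52.5
Terminal payoffs (S − K): max(11.25, 0) = 11.25, max(-22.5, 0) = 0
Node 0 (S = 75): V_0 = 1/1.03·[0.7333·11.2500 + 0.2667·0.0000] = 8.0097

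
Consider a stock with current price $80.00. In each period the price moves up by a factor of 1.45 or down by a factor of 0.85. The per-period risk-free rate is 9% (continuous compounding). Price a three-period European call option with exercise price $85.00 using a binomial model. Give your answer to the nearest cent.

$21.21

Risk-neutral probability p = (e^0.09 − 0.85)/(1.45 − 0.85) = 0.2442/0.6000 = 0.4070
Terminal stock prices: S_uuu = 243.9, S_uud = 143, S_udd = 83.81, S_ddd = 49.13
Terminal payoffs (S − K): max(158.9, 0) = 158.9, max(57.97, 0) = 57.97, max(-1.19, 0) = 0, max(-35.87, 0) = 0
Node uu (S = 168.2): V_uu = e^(−0.09)·[0.4070·158.8900 + 0.5930·57.9700] = 90.5158
Node ud (S = 98.6): V_ud = e^(−0.09)·[0.4070·57.9700 + 0.5930·0.0000] = 21.5608
Node dd (S = 57.8): V_dd = e^(−0.09)·[0.4070·0.0000 + 0.5930·0.0000] = 0.0000
Node u (S = 116): V_u = e^(−0.09)·[0.4070·90.5158 + 0.5930·21.5608] = 45.3516
Node d (S = 68): V_d = e^(−0.09)·[0.4070·21.5608 + 0.5930·0.0000] = 8.0191
Node 0 (S = 80): V_0 = e^(−0.09)·[0.4070·45.3516 + 0.5930·8.0191] = 21.2140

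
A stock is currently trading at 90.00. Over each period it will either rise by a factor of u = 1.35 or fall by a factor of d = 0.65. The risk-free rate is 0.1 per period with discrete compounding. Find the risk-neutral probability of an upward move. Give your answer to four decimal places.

Risk-neutral probability p = (1 + 0.1 − 0.65)/(1.35 − 0.65) = 0.4500/0.7000 = 0.6429

p = 0.6429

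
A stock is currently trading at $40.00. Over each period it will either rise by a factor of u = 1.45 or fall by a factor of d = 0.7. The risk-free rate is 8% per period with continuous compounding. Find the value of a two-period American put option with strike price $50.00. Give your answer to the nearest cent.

$11.93

Risk-neutral probability p = (e^0.08 − 0.7)/(1.45 − 0.7) = 0.3833/0.7500 = 0.5110
Terminal stock prices: S_uu = 84.1, S_ud = 40.6, S_dd = 19.6
Terminal payoffs (K − S): max(-34.1, 0) = 0, max(9.4, 0) = 9.4, max(30.4, 0) = 30.4
Node u (S = 58): continuation = e^(−0.08)·[0.5110·0.0000 + 0.4890·9.4000] = 4.2428; exercise value = 0.0000 ≤ continuation, so V_u = 4.2428
Node d (S = 28): continuation = e^(−0.08)·[0.5110·9.4000 + 0.4890·30.4000] = 18.1558; exercise value = 22.0000 > continuation, so V_d = 22.0000 (exercise)
Node 0 (S = 40): continuation = e^(−0.08)·[0.5110·4.2428 + 0.4890·22.0000] = 11.9314; exercise value = 10.0000 ≤ continuation, so V_0 = 11.9314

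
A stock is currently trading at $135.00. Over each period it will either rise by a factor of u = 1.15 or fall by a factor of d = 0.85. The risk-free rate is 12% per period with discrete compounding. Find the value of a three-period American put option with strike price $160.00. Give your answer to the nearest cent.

$25.00

Risk-neutral probability p = (1 + 0.12 − 0.85)/(1.15 − 0.85) = 0.2700/0.3000 = 0.9000
Terminal stock prices: S_uuu = 205.3, S_uud = 151.8, S_udd = 112.2, S_ddd = 82.91
Terminal payoffs (K − S): max(-45.32, 0) = 0, max(8.243, 0) = 8.243, max(47.83, 0) = 47.83, max(77.09, 0) = 77.09
Node uu (S = 178.5): continuation = 1/1.12·[0.9000·0.0000 + 0.1000·8.2431] = 0.7360; exercise value = 0.0000 ≤ continuation, so V_uu = 0.7360
Node ud (S = 132): continuation = 1/1.12·[0.9000·8.2431 + 0.1000·47.8319] = 10.8946; exercise value = 28.0375 > continuation, so V_ud = 28.0375 (exercise)
Node dd (S = 97.54): continuation = 1/1.12·[0.9000·47.8319 + 0.1000·77.0931] = 45.3196; exercise value = 62.4625 > continuation, so V_dd = 62.4625 (exercise)
Node u (S = 155.2): continuation = 1/1.12·[0.9000·0.7360 + 0.1000·28.0375] = 3.0948; exercise value = 4.7500 > continuation, so V_u = 4.7500 (exercise)
Node d (S = 114.8): continuation = 1/1.12·[0.9000·28.0375 + 0.1000·62.4625] = 28.1071; exercise value = 45.2500 > continuation, so V_d = 45.2500 (exercise)
Node 0 (S = 135): continuation = 1/1.12·[0.9000·4.7500 + 0.1000·45.2500] = 7.8571; exercise value = 25.0000 > continuation, so V_0 = 25.0000 (exercise)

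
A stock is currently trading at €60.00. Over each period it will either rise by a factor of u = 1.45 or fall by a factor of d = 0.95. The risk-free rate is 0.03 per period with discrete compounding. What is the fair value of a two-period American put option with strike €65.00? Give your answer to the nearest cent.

Risk-neutral probability p = (1 + 0.03 − 0.95)/(1.45 − 0.95) = 0.0800/0.5000 = 0.1600
Terminal stock prices: S_uu = 126.2, S_ud = 82.65, S_dd = 54.15
Terminal payoffs (K − S): max(-61.15, 0) = 0, max(-17.65, 0) = 0, max(10.85, 0) = 10.85
Node u (S = 87): continuation = 1/1.03·[0.1600·0.0000 + 0.8400·0.0000] = 0.0000; exercise value = 0.0000 ≤ continuation, so V_u = 0.0000
Node d (S = 57): continuation = 1/1.03·[0.1600·0.0000 + 0.8400·10.8500] = 8.8485; exercise value = 8.0000 ≤ continuation, so V_d = 8.8485
Node 0 (S = 60): continuation = 1/1.03·[0.1600·0.0000 + 0.8400·8.8485] = 7.2163; exercise value = 5.0000 ≤ continuation, so V_0 = 7.2163

€7.22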